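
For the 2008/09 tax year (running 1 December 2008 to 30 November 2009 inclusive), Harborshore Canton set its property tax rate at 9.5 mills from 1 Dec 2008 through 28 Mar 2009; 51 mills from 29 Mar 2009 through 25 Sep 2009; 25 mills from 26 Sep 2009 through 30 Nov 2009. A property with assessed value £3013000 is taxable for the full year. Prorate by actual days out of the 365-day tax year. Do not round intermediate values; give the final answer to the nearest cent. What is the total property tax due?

1 Dec 2008 – 28 Mar 2009: 118 days at 9.5 mills → £3013000 × 0.95% × 118/365 = £9253.6247
29 Mar – 25 Sep 2009: 181 days at 51 mills → £3013000 × 5.1% × 181/365 = £76200.0082
26 Sep – 30 Nov 2009: 66 days at 25 mills → £3013000 × 2.5% × 66/365 = £13620.4110
Total = £99074.0438

£99074.04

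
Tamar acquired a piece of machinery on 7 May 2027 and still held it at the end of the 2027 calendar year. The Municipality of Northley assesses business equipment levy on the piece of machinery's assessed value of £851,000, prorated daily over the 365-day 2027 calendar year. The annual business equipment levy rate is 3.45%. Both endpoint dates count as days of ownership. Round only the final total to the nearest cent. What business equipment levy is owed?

£19,224.44

Days held (7 May – 31 Dec 2027): 239 out of 365
Tax = £851,000 × 3.45% × 239/365 = £19,224.4397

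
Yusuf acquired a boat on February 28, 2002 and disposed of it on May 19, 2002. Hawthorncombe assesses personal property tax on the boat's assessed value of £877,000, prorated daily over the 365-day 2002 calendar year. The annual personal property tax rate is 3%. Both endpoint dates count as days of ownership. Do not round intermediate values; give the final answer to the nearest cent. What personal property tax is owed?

£5,838.66

Days held (February 28 – May 19, 2002): 81 out of 365
Tax = £877,000 × 3% × 81/365 = £5,838.6575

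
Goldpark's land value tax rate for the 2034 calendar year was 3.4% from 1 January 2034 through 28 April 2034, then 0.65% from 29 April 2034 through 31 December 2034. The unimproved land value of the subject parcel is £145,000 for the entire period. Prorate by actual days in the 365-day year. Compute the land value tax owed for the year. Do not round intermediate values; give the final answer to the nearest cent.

£2,231.61

1 January – 28 April 2034: 118 days at 3.4% → £145,000 × 3.4% × 118/365 = £1,593.8082
29 April – 31 December 2034: 247 days at 0.65% → £145,000 × 0.65% × 247/365 = £637.8014
Total = £2,231.6096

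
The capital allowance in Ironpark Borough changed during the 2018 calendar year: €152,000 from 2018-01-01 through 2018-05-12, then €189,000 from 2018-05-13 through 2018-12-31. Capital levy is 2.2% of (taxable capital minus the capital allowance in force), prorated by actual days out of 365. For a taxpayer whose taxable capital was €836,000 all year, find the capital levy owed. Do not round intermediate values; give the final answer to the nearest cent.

€14,528.38

2018-01-01 to 2018-05-12: 132 days, exemption €152,000 → (€836,000 − €152,000) × 2.2% × 132/365 = €5,442.0164
2018-05-13 to 2018-12-31: 233 days, exemption €189,000 → (€836,000 − €189,000) × 2.2% × 233/365 = €9,086.3616
Total = €14,528.3781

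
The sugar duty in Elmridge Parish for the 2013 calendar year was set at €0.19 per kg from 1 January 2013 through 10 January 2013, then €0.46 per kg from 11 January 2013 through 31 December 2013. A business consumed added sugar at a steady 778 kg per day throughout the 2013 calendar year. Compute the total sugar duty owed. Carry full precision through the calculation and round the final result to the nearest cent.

€128,525.60

1 January – 10 January 2013: 10 days × 778 kg/day = 7,780 kg at €0.19/kg → €1,478.20
11 January – 31 December 2013: 355 days × 778 kg/day = 276,190 kg at €0.46/kg → €127,047.40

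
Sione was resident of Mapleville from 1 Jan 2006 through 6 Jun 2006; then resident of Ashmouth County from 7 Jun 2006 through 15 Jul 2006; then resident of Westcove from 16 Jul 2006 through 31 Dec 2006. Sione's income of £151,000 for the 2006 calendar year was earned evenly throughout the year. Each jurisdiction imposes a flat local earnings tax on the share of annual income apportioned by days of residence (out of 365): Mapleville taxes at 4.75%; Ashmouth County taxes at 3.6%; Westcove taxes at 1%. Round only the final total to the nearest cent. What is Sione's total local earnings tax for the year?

£4,365.14

Mapleville, 1 Jan – 6 Jun 2006: 157 days → £151,000 × 4.75% × 157/365 = £3,085.1575
Ashmouth County, 7 Jun – 15 Jul 2006: 39 days → £151,000 × 3.6% × 39/365 = £580.8329
Westcove, 16 Jul – 31 Dec 2006: 169 days → £151,000 × 1% × 169/365 = £699.1507
Total = £4,365.1411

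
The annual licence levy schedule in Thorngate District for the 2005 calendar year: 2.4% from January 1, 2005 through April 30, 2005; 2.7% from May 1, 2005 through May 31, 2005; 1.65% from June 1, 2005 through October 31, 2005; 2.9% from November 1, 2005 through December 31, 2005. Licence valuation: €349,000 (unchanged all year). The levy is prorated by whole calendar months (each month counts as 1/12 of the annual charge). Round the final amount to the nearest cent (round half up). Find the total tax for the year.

€7,663.46

January 1 – April 30, 2005: 4 months at 2.4% → €349,000 × 2.4% × 4/12 = €2,792.0000
May 1 – May 31, 2005: 1 month at 2.7% → €349,000 × 2.7% × 1/12 = €785.2500
June 1 – October 31, 2005: 5 months at 1.65% → €349,000 × 1.65% × 5/12 = €2,399.3750
November 1 – December 31, 2005: 2 months at 2.9% → €349,000 × 2.9% × 2/12 = €1,686.8333
Total = €7,663.4583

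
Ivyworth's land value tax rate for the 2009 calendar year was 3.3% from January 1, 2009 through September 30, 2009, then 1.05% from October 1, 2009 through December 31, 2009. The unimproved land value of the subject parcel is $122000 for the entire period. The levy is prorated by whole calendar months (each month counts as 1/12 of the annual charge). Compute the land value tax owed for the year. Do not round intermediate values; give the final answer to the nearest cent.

January 1 – September 30, 2009: 9 months at 3.3% → $122000 × 3.3% × 9/12 = $3019.5000
October 1 – December 31, 2009: 3 months at 1.05% → $122000 × 1.05% × 3/12 = $320.2500
Total = $3339.7500

$3339.75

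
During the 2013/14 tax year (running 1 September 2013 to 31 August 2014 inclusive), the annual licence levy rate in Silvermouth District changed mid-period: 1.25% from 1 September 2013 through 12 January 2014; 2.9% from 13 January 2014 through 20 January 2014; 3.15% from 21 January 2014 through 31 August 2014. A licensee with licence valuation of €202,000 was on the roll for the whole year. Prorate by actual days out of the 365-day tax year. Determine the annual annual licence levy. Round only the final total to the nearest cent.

€4,942.91

1 September 2013 – 12 January 2014: 134 days at 1.25% → €202,000 × 1.25% × 134/365 = €926.9863
13 January – 20 January 2014: 8 days at 2.9% → €202,000 × 2.9% × 8/365 = €128.3945
21 January – 31 August 2014: 223 days at 3.15% → €202,000 × 3.15% × 223/365 = €3,887.5315
Total = €4,942.9123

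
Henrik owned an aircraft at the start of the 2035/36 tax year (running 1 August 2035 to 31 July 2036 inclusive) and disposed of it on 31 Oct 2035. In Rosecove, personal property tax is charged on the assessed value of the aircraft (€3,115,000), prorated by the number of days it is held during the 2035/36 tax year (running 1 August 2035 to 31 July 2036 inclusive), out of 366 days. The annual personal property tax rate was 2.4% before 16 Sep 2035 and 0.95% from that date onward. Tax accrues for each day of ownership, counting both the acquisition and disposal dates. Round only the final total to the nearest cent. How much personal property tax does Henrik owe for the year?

1 Aug – 15 Sep 2035: 46 days at 2.4% → €3,115,000 × 2.4% × 46/366 = €9,396.0656
16 Sep – 31 Oct 2035: 46 days at 0.95% → €3,115,000 × 0.95% × 46/366 = €3,719.2760
Total = €13,115.3415

€13,115.34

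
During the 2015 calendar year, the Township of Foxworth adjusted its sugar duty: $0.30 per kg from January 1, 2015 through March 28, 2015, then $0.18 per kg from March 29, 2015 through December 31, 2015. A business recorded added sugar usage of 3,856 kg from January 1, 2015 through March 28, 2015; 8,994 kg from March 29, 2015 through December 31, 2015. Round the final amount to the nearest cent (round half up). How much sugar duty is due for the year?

January 1 – March 28, 2015: 3,856 kg at $0.30/kg → $1,156.80
March 29 – December 31, 2015: 8,994 kg at $0.18/kg → $1,618.92

$2,775.72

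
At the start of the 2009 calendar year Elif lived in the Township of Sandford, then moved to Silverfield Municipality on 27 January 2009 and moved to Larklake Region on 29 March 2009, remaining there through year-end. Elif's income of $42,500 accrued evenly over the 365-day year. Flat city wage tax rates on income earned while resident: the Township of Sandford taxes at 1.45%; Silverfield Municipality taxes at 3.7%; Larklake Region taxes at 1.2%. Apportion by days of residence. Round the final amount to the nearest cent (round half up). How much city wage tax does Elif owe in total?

The Township of Sandford, 1 January – 26 January 2009: 26 days → $42,500 × 1.45% × 26/365 = $43.8973
Silverfield Municipality, 27 January – 28 March 2009: 61 days → $42,500 × 3.7% × 61/365 = $262.8014
Larklake Region, 29 March – 31 December 2009: 278 days → $42,500 × 1.2% × 278/365 = $388.4384
Total = $695.1370

$695.14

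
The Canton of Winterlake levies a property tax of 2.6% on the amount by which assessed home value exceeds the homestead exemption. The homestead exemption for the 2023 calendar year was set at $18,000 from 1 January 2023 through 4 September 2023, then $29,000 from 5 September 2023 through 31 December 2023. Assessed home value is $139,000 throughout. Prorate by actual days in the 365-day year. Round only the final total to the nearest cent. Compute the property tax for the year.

1 January – 4 September 2023: 247 days, exemption $18,000 → ($139,000 − $18,000) × 2.6% × 247/365 = $2,128.9370
5 September – 31 December 2023: 118 days, exemption $29,000 → ($139,000 − $29,000) × 2.6% × 118/365 = $924.6027
Total = $3,053.5397

$3,053.54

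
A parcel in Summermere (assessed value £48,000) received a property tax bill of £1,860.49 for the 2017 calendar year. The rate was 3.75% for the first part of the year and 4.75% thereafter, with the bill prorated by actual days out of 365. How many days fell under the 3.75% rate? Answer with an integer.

319 days

Let d = days at the first rate; then 365 − d days at the second rate.
£48,000 × [3.75%·d + 4.75%·(365−d)] / 365 = £1,860.49
Solving gives d = 319, so the new rate took effect on 16 November 2017.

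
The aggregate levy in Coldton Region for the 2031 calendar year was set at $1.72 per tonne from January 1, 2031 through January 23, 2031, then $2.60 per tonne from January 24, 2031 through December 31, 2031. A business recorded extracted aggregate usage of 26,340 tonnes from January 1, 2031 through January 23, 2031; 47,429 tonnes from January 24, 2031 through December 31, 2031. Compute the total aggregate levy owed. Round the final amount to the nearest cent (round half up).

January 1 – January 23, 2031: 26,340 tonnes at $1.72/tonne → $45,304.80
January 24 – December 31, 2031: 47,429 tonnes at $2.60/tonne → $123,315.40

$168,620.20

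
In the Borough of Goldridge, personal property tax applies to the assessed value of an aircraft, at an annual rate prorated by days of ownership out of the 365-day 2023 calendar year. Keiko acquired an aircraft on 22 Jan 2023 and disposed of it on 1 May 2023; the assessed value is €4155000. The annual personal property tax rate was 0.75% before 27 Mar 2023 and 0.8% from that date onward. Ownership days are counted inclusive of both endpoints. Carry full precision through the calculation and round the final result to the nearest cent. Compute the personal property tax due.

22 Jan – 26 Mar 2023: 64 days at 0.75% → €4155000 × 0.75% × 64/365 = €5464.1096
27 Mar – 1 May 2023: 36 days at 0.8% → €4155000 × 0.8% × 36/365 = €3278.4658
Total = €8742.5753

€8742.58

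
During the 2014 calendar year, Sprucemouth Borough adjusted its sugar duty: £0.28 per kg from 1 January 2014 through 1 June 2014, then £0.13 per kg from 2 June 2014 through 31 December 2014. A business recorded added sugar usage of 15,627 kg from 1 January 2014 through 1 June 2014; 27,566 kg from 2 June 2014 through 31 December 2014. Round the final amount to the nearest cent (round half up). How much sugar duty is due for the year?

1 January – 1 June 2014: 15,627 kg at £0.28/kg → £4,375.56
2 June – 31 December 2014: 27,566 kg at £0.13/kg → £3,583.58

£7,959.14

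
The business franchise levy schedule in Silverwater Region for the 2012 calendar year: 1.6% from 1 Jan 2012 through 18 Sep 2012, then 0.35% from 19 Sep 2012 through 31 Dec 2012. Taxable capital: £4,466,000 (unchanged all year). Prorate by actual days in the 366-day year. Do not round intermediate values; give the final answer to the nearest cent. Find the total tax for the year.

1 Jan – 18 Sep 2012: 262 days at 1.6% → £4,466,000 × 1.6% × 262/366 = £51,151.5628
19 Sep – 31 Dec 2012: 104 days at 0.35% → £4,466,000 × 0.35% × 104/366 = £4,441.5956
Total = £55,593.1585

£55,593.16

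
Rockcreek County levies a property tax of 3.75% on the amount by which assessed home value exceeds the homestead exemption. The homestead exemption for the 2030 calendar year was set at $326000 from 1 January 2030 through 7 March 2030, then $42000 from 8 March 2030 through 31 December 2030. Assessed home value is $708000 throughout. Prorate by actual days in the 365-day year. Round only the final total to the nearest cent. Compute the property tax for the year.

$23049.25

1 January – 7 March 2030: 66 days, exemption $326000 → ($708000 − $326000) × 3.75% × 66/365 = $2590.2740
8 March – 31 December 2030: 299 days, exemption $42000 → ($708000 − $42000) × 3.75% × 299/365 = $20458.9726
Total = $23049.2466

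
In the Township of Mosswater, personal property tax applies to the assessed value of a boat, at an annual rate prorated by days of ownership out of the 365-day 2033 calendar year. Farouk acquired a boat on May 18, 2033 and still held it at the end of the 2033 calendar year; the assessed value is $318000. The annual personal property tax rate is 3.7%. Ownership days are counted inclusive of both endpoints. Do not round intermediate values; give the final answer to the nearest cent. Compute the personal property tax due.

Days held (May 18 – December 31, 2033): 228 out of 365
Tax = $318000 × 3.7% × 228/365 = $7349.7205

$7349.72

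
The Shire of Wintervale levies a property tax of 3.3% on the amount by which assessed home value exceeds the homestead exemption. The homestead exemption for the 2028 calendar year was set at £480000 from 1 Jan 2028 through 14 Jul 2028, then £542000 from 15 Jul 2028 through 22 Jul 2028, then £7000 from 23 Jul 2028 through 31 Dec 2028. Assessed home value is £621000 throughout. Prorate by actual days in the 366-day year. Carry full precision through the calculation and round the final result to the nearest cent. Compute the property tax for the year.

1 Jan – 14 Jul 2028: 196 days, exemption £480000 → (£621000 − £480000) × 3.3% × 196/366 = £2491.7705
15 Jul – 22 Jul 2028: 8 days, exemption £542000 → (£621000 − £542000) × 3.3% × 8/366 = £56.9836
23 Jul – 31 Dec 2028: 162 days, exemption £7000 → (£621000 − £7000) × 3.3% × 162/366 = £8968.4262
Total = £11517.1803

£11517.18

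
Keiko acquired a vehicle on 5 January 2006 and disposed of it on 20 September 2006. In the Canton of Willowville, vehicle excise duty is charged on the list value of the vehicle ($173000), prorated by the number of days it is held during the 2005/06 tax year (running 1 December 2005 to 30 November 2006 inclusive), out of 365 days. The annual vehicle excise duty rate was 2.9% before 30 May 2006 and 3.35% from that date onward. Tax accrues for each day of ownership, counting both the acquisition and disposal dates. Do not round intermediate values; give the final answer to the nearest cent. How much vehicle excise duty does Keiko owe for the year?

5 January – 29 May 2006: 145 days at 2.9% → $173000 × 2.9% × 145/365 = $1993.0548
30 May – 20 September 2006: 114 days at 3.35% → $173000 × 3.35% × 114/365 = $1810.1014
Total = $3803.1562

$3803.16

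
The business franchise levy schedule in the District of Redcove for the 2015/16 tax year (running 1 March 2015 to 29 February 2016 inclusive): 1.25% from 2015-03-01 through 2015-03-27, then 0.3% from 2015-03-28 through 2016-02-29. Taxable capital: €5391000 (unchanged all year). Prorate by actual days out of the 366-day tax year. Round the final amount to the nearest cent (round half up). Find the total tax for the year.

2015-03-01 to 2015-03-27: 27 days at 1.25% → €5391000 × 1.25% × 27/366 = €4971.2090
2015-03-28 to 2016-02-29: 339 days at 0.3% → €5391000 × 0.3% × 339/366 = €14979.9098
Total = €19951.1189

€19951.12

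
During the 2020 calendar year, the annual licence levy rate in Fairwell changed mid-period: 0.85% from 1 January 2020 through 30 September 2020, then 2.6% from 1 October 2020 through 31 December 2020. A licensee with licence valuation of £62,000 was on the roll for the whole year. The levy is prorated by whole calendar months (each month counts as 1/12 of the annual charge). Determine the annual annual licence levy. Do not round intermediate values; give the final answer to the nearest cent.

1 January – 30 September 2020: 9 months at 0.85% → £62,000 × 0.85% × 9/12 = £395.2500
1 October – 31 December 2020: 3 months at 2.6% → £62,000 × 2.6% × 3/12 = £403.0000
Total = £798.2500

£798.25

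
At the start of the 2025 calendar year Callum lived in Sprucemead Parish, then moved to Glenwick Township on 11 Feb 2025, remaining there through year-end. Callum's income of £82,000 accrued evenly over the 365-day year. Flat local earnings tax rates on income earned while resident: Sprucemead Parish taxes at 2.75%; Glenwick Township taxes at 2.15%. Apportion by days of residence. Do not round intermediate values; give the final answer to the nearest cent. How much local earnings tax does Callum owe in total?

Sprucemead Parish, 1 Jan – 10 Feb 2025: 41 days → £82,000 × 2.75% × 41/365 = £253.3014
Glenwick Township, 11 Feb – 31 Dec 2025: 324 days → £82,000 × 2.15% × 324/365 = £1,564.9644
Total = £1,818.2658

£1,818.27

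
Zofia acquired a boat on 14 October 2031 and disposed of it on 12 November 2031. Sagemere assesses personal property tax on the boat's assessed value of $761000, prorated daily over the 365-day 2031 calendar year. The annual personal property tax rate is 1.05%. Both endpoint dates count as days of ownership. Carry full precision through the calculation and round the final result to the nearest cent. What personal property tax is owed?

$656.75

Days held (14 October – 12 November 2031): 30 out of 365
Tax = $761000 × 1.05% × 30/365 = $656.7534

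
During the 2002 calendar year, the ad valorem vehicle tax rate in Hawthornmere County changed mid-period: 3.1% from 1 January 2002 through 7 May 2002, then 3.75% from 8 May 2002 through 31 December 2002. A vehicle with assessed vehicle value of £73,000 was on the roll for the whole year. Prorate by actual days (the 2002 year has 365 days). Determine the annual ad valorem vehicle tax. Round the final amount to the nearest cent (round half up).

£2,572.40

1 January – 7 May 2002: 127 days at 3.1% → £73,000 × 3.1% × 127/365 = £787.4000
8 May – 31 December 2002: 238 days at 3.75% → £73,000 × 3.75% × 238/365 = £1,785.0000
Total = £2,572.4000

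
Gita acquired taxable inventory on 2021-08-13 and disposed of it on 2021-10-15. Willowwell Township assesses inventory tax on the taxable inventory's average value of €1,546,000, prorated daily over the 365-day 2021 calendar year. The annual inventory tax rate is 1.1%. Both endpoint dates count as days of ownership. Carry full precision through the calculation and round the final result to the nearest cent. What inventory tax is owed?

€2,981.87

Days held (2021-08-13 to 2021-10-15): 64 out of 365
Tax = €1,546,000 × 1.1% × 64/365 = €2,981.8740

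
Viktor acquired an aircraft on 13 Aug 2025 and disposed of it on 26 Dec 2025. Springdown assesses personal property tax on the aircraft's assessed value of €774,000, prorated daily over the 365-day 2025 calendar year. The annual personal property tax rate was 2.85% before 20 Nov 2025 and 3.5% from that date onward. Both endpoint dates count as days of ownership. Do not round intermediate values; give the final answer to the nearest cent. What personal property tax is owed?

€8,729.24

13 Aug – 19 Nov 2025: 99 days at 2.85% → €774,000 × 2.85% × 99/365 = €5,983.1260
20 Nov – 26 Dec 2025: 37 days at 3.5% → €774,000 × 3.5% × 37/365 = €2,746.1096
Total = €8,729.2356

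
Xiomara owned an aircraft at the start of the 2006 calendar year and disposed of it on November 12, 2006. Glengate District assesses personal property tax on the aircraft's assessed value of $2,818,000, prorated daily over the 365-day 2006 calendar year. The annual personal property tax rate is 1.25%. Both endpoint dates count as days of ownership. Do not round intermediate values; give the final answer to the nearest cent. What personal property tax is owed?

$30,496.16

Days held (January 1 – November 12, 2006): 316 out of 365
Tax = $2,818,000 × 1.25% × 316/365 = $30,496.1644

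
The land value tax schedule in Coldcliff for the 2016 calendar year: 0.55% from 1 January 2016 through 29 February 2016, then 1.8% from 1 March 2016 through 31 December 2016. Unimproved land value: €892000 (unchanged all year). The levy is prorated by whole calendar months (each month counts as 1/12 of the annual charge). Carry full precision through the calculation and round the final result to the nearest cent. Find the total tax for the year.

€14197.67

1 January – 29 February 2016: 2 months at 0.55% → €892000 × 0.55% × 2/12 = €817.6667
1 March – 31 December 2016: 10 months at 1.8% → €892000 × 1.8% × 10/12 = €13380.0000
Total = €14197.6667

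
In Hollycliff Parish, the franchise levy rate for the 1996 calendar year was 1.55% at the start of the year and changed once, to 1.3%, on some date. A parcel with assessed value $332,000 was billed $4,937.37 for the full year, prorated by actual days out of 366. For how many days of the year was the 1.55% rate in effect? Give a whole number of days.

274 days

Let d = days at the first rate; then 366 − d days at the second rate.
$332,000 × [1.55%·d + 1.3%·(366−d)] / 366 = $4,937.37
Solving gives d = 274, so the new rate took effect on 1 Oct 1996.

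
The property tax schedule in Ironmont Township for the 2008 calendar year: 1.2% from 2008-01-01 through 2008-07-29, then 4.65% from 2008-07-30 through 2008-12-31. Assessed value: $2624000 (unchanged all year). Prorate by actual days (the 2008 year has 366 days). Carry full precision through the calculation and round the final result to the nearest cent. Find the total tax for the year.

2008-01-01 to 2008-07-29: 211 days at 1.2% → $2624000 × 1.2% × 211/366 = $18152.9180
2008-07-30 to 2008-12-31: 155 days at 4.65% → $2624000 × 4.65% × 155/366 = $51673.4426
Total = $69826.3607

$69826.36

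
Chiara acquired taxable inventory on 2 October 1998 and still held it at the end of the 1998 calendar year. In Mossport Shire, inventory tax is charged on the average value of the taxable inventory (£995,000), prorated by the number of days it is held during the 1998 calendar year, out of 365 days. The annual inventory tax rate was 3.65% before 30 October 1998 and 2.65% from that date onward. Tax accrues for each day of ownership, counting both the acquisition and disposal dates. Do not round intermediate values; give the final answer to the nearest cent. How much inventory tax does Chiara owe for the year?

£7,337.10

2 October – 29 October 1998: 28 days at 3.65% → £995,000 × 3.65% × 28/365 = £2,786.0000
30 October – 31 December 1998: 63 days at 2.65% → £995,000 × 2.65% × 63/365 = £4,551.1027
Total = £7,337.1027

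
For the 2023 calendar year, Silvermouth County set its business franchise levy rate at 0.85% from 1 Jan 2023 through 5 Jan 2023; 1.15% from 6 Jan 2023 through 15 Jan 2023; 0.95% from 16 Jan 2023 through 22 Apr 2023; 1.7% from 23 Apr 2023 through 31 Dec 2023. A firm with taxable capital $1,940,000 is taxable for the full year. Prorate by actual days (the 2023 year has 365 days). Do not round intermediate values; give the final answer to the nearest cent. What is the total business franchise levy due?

1 Jan – 5 Jan 2023: 5 days at 0.85% → $1,940,000 × 0.85% × 5/365 = $225.8904
6 Jan – 15 Jan 2023: 10 days at 1.15% → $1,940,000 × 1.15% × 10/365 = $611.2329
16 Jan – 22 Apr 2023: 97 days at 0.95% → $1,940,000 × 0.95% × 97/365 = $4,897.8356
23 Apr – 31 Dec 2023: 253 days at 1.7% → $1,940,000 × 1.7% × 253/365 = $22,860.1096
Total = $28,595.0685

$28,595.07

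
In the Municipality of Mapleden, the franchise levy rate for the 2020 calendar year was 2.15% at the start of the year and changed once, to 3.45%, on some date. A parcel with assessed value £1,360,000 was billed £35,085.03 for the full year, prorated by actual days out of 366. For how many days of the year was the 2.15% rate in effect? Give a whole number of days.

Let d = days at the first rate; then 366 − d days at the second rate.
£1,360,000 × [2.15%·d + 3.45%·(366−d)] / 366 = £35,085.03
Solving gives d = 245, so the new rate took effect on 2 Sep 2020.

245 days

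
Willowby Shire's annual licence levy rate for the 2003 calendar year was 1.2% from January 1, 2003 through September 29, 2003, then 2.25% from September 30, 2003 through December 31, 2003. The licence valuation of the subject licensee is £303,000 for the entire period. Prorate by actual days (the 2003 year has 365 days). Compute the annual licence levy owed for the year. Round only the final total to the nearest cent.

January 1 – September 29, 2003: 272 days at 1.2% → £303,000 × 1.2% × 272/365 = £2,709.5671
September 30 – December 31, 2003: 93 days at 2.25% → £303,000 × 2.25% × 93/365 = £1,737.0616
Total = £4,446.6288

£4,446.63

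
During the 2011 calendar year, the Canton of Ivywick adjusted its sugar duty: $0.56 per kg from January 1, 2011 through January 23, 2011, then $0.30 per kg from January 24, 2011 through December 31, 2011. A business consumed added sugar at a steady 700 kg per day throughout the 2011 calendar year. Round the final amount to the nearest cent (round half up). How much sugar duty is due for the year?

$80,836.00

January 1 – January 23, 2011: 23 days × 700 kg/day = 16,100 kg at $0.56/kg → $9,016.00
January 24 – December 31, 2011: 342 days × 700 kg/day = 239,400 kg at $0.30/kg → $71,820.00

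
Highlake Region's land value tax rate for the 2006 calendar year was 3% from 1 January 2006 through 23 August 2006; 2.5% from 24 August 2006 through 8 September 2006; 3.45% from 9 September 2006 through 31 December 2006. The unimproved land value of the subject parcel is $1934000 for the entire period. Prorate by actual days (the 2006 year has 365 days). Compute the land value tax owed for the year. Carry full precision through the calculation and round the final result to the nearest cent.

$60314.31

1 January – 23 August 2006: 235 days at 3% → $1934000 × 3% × 235/365 = $37355.3425
24 August – 8 September 2006: 16 days at 2.5% → $1934000 × 2.5% × 16/365 = $2119.4521
9 September – 31 December 2006: 114 days at 3.45% → $1934000 × 3.45% × 114/365 = $20839.5123
Total = $60314.3068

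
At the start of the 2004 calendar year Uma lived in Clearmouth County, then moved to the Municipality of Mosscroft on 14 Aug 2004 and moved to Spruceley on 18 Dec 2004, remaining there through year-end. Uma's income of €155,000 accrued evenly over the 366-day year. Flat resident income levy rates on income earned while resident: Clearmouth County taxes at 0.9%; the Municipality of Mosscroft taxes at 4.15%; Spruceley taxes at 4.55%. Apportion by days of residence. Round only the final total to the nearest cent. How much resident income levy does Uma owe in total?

€3,345.63

Clearmouth County, 1 Jan – 13 Aug 2004: 226 days → €155,000 × 0.9% × 226/366 = €861.3934
The Municipality of Mosscroft, 14 Aug – 17 Dec 2004: 126 days → €155,000 × 4.15% × 126/366 = €2,214.4672
Spruceley, 18 Dec – 31 Dec 2004: 14 days → €155,000 × 4.55% × 14/366 = €269.7678
Total = €3,345.6284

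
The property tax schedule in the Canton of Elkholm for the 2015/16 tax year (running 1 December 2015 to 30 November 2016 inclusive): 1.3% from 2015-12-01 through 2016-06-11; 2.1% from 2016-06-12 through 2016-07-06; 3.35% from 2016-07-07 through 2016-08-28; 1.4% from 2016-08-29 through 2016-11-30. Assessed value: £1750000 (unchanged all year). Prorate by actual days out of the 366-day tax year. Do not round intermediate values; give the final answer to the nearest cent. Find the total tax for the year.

£29350.75

2015-12-01 to 2016-06-11: 194 days at 1.3% → £1750000 × 1.3% × 194/366 = £12058.7432
2016-06-12 to 2016-07-06: 25 days at 2.1% → £1750000 × 2.1% × 25/366 = £2510.2459
2016-07-07 to 2016-08-28: 53 days at 3.35% → £1750000 × 3.35% × 53/366 = £8489.4126
2016-08-29 to 2016-11-30: 94 days at 1.4% → £1750000 × 1.4% × 94/366 = £6292.3497
Total = £29350.7514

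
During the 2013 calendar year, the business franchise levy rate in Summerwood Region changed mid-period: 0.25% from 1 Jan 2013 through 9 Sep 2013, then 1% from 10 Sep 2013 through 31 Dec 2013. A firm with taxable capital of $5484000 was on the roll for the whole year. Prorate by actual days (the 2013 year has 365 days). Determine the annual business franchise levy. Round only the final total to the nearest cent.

$26443.40

1 Jan – 9 Sep 2013: 252 days at 0.25% → $5484000 × 0.25% × 252/365 = $9465.5342
10 Sep – 31 Dec 2013: 113 days at 1% → $5484000 × 1% × 113/365 = $16977.8630
Total = $26443.3973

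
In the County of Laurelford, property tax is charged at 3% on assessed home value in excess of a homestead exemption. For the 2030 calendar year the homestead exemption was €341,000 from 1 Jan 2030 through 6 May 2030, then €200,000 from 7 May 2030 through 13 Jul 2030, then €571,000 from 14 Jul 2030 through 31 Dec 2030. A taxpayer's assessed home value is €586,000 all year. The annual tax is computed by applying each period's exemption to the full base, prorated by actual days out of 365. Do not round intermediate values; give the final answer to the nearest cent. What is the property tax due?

1 Jan – 6 May 2030: 126 days, exemption €341,000 → (€586,000 − €341,000) × 3% × 126/365 = €2,537.2603
7 May – 13 Jul 2030: 68 days, exemption €200,000 → (€586,000 − €200,000) × 3% × 68/365 = €2,157.3699
14 Jul – 31 Dec 2030: 171 days, exemption €571,000 → (€586,000 − €571,000) × 3% × 171/365 = €210.8219
Total = €4,905.4521

€4,905.45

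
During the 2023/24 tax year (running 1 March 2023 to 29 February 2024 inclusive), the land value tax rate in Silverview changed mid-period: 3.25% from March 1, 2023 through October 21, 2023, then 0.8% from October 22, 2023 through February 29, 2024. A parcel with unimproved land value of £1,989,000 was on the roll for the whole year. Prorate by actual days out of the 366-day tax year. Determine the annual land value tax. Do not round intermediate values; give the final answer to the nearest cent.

March 1 – October 21, 2023: 235 days at 3.25% → £1,989,000 × 3.25% × 235/366 = £41,505.4303
October 22, 2023 – February 29, 2024: 131 days at 0.8% → £1,989,000 × 0.8% × 131/366 = £5,695.2787
Total = £47,200.7090

£47,200.71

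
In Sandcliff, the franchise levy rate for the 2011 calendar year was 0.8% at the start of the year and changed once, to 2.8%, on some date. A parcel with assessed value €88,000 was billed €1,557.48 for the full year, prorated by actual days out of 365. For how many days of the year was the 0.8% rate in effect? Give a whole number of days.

Let d = days at the first rate; then 365 − d days at the second rate.
€88,000 × [0.8%·d + 2.8%·(365−d)] / 365 = €1,557.48
Solving gives d = 188, so the new rate took effect on 8 Jul 2011.

188 days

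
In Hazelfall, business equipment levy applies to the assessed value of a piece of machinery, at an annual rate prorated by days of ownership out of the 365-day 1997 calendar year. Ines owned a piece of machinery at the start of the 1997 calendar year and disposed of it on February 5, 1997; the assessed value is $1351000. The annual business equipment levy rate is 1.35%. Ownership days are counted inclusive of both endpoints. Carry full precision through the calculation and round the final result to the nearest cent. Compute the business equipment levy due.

$1798.87

Days held (January 1 – February 5, 1997): 36 out of 365
Tax = $1351000 × 1.35% × 36/365 = $1798.8658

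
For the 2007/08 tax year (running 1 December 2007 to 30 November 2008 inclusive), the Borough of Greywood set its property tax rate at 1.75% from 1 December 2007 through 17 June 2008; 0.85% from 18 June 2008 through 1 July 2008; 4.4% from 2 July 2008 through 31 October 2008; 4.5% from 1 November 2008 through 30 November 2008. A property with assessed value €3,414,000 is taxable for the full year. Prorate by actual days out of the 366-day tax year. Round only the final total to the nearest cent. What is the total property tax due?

€96,422.18

1 December 2007 – 17 June 2008: 200 days at 1.75% → €3,414,000 × 1.75% × 200/366 = €32,647.5410
18 June – 1 July 2008: 14 days at 0.85% → €3,414,000 × 0.85% × 14/366 = €1,110.0164
2 July – 31 October 2008: 122 days at 4.4% → €3,414,000 × 4.4% × 122/366 = €50,072.0000
1 November – 30 November 2008: 30 days at 4.5% → €3,414,000 × 4.5% × 30/366 = €12,592.6230
Total = €96,422.1803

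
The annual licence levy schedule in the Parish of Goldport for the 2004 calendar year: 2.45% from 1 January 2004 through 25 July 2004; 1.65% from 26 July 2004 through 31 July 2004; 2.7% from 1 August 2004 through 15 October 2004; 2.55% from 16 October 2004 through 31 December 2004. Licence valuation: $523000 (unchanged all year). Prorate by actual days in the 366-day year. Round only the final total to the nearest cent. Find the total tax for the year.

$13126.44

1 January – 25 July 2004: 207 days at 2.45% → $523000 × 2.45% × 207/366 = $7246.9795
26 July – 31 July 2004: 6 days at 1.65% → $523000 × 1.65% × 6/366 = $141.4672
1 August – 15 October 2004: 76 days at 2.7% → $523000 × 2.7% × 76/366 = $2932.2295
16 October – 31 December 2004: 77 days at 2.55% → $523000 × 2.55% × 77/366 = $2805.7664
Total = $13126.4426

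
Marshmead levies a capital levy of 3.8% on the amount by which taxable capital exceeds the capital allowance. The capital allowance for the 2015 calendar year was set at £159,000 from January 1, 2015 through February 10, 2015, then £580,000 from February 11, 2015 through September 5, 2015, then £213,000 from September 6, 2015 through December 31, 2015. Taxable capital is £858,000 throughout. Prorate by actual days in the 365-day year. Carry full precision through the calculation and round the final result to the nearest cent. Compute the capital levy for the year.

£16,831.40

January 1 – February 10, 2015: 41 days, exemption £159,000 → (£858,000 − £159,000) × 3.8% × 41/365 = £2,983.6767
February 11 – September 5, 2015: 207 days, exemption £580,000 → (£858,000 − £580,000) × 3.8% × 207/365 = £5,991.0904
September 6 – December 31, 2015: 117 days, exemption £213,000 → (£858,000 − £213,000) × 3.8% × 117/365 = £7,856.6301
Total = £16,831.3973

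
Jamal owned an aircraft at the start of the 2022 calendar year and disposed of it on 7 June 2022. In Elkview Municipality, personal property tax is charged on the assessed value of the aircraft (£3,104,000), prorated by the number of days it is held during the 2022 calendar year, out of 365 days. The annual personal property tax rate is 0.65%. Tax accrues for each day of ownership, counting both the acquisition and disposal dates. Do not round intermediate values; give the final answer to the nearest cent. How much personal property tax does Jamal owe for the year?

Days held (1 January – 7 June 2022): 158 out of 365
Tax = £3,104,000 × 0.65% × 158/365 = £8,733.7205

£8,733.72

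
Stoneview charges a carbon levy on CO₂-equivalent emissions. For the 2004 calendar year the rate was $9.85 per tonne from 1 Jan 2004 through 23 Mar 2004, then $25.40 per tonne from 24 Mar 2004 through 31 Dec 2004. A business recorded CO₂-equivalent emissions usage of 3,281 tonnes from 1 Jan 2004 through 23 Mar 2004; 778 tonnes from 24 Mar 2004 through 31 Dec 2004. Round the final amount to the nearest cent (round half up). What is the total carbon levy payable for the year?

1 Jan – 23 Mar 2004: 3,281 tonnes at $9.85/tonne → $32317.85
24 Mar – 31 Dec 2004: 778 tonnes at $25.40/tonne → $19761.20

$52079.05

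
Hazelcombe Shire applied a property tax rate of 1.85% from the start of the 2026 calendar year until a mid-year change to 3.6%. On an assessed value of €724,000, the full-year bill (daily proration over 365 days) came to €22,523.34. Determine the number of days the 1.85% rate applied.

Let d = days at the first rate; then 365 − d days at the second rate.
€724,000 × [1.85%·d + 3.6%·(365−d)] / 365 = €22,523.34
Solving gives d = 102, so the new rate took effect on April 13, 2026.

102 days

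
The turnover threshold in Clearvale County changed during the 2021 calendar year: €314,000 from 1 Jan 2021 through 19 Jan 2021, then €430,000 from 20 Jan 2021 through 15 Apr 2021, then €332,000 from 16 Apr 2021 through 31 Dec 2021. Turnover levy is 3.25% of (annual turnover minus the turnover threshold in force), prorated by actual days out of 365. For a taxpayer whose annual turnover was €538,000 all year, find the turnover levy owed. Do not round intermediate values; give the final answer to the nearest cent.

€5,975.01

1 Jan – 19 Jan 2021: 19 days, exemption €314,000 → (€538,000 − €314,000) × 3.25% × 19/365 = €378.9589
20 Jan – 15 Apr 2021: 86 days, exemption €430,000 → (€538,000 − €430,000) × 3.25% × 86/365 = €827.0137
16 Apr – 31 Dec 2021: 260 days, exemption €332,000 → (€538,000 − €332,000) × 3.25% × 260/365 = €4,769.0411
Total = €5,975.0137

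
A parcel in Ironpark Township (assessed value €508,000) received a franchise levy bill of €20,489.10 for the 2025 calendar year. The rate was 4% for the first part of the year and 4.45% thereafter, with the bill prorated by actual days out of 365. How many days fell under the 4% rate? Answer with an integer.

Let d = days at the first rate; then 365 − d days at the second rate.
€508,000 × [4%·d + 4.45%·(365−d)] / 365 = €20,489.10
Solving gives d = 338, so the new rate took effect on December 5, 2025.

338 days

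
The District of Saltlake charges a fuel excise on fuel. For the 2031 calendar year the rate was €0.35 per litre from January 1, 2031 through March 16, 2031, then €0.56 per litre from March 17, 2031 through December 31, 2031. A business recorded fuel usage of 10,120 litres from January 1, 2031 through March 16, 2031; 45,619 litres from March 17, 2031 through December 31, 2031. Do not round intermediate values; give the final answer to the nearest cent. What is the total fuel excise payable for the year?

January 1 – March 16, 2031: 10,120 litres at €0.35/litre → €3,542.00
March 17 – December 31, 2031: 45,619 litres at €0.56/litre → €25,546.64

€29,088.64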